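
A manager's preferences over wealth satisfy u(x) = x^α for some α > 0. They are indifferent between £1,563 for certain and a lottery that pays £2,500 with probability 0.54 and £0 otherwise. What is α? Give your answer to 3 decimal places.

The lottery's expected utility is 0.54·u(2500) + 0.46·u(0) = 0.54·2500^α (since u(0) = 0 for α > 0).
Indifference: 1563^α = 0.54·2500^α, so (1563/2500)^α = 0.54.
Taking logs: α·ln(1563/2500) = ln(0.54), so α = -0.616186 / -0.469684 ≈ 1.312.

α ≈ 1.312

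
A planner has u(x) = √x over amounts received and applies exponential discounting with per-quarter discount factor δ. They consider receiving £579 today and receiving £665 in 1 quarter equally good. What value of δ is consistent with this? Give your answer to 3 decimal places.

Equating discounted utilities: u(579) = δ·u(665) ⇒ δ = u(579)/u(665).
With u(x) = √x: δ = √579/√665 = √(579/665) = 0.93310.

δ ≈ 0.933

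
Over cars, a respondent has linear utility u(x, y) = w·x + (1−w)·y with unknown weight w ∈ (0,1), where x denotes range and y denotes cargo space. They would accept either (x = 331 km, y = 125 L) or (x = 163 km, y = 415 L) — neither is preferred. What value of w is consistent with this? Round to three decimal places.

w = 0.633

u(331,125) = u(163,415) means w·331 + (1−w)·125 = w·163 + (1−w)·415.
Rearranging, 168·w − 290·(1−w) = 0.
So w/(1−w) = 290/168 = 1.7262, giving w = 290/(168+290) = 0.633.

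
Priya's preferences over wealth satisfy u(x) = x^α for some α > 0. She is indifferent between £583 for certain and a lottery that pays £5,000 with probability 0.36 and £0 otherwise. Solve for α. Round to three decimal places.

Since u(0) = 0, the lottery's EU is 0.36·5000^α.
Setting u(583) equal to that: 583^α = 0.36·5000^α ⇒ (583/5000)^α = 0.36.
Take logs: α = ln 0.36 / ln(583/5000) ≈ 0.47541.

α ≈ 0.475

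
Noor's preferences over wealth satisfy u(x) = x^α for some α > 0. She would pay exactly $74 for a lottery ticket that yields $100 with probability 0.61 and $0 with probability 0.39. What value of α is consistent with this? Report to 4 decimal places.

The lottery's expected utility is 0.61·u(100) + 0.39·u(0) = 0.61·100^α (since u(0) = 0 for α > 0).
Equating: 74^α = 0.61·100^α, i.e. 0.7400^α = 0.61.
Taking logs: α·ln(74/100) = ln(0.61), so α = -0.4942963 / -0.3011051 ≈ 1.6416.

α ≈ 1.6416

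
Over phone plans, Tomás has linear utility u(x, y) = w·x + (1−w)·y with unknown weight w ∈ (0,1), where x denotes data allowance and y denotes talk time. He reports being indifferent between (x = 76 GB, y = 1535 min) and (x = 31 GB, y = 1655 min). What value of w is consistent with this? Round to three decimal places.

u(76,1535) = u(31,1655) means w·76 + (1−w)·1535 = w·31 + (1−w)·1655.
w·(76−31) = (1−w)·(1655−1535), i.e. w·45 = (1−w)·120.
The marginal rate of substitution is 120/45, so w = 120/(45+120) = 0.727.

w = 0.727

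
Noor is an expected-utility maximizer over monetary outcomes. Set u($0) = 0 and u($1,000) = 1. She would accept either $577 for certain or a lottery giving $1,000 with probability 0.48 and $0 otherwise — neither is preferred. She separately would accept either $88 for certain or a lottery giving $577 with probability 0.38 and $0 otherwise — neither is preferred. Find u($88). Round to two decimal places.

0.18

From the first indifference, u($577) = 0.48·u($1,000) + 0.52·u($0) = 0.48·1 + 0.52·0 = 0.48.
Then u($88) = 0.38·u($577) + 0.62·u($0) = 0.38·0.48 + 0.62·0.00 = 0.1824.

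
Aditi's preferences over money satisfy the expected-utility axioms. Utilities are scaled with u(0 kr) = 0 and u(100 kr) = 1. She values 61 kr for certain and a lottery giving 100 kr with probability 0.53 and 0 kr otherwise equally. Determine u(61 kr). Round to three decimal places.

The indifference gives u(61 kr) = 0.53·u(100 kr) + 0.47·u(0 kr) = 0.53·1 + 0.47·0 = 0.53.

0.530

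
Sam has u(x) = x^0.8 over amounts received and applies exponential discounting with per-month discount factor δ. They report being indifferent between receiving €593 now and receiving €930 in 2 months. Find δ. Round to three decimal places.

δ ≈ 0.835

The payoff in 2 months is discounted by δ^2, so u(593) = δ^2·u(930) and δ^2 = u(593)/u(930).
Since u(x) = x^0.8, δ^2 = (593/930)^0.8 = 0.63763^0.8 = 0.69768.
So δ = 0.69768^(1/2) ≈ 0.835.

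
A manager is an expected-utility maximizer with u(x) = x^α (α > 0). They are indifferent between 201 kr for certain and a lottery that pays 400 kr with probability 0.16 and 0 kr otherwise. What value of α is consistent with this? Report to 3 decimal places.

α ≈ 2.663

EU(lottery) = 0.16·400^α + 0.84·0 = 0.16·400^α.
Indifference: 201^α = 0.16·400^α, so (201/400)^α = 0.16.
Taking logs: α·ln(201/400) = ln(0.16), so α = -1.832581 / -0.688160 ≈ 2.663.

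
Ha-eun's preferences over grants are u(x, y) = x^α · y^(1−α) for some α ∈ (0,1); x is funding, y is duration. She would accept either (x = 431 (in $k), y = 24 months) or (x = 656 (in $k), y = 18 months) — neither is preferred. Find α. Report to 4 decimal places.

α ≈ 0.4065

Set the two utilities equal: 431^α·24^(1−α) = 656^α·18^(1−α).
Taking logs: α·ln 431 + (1−α)·ln 24 = α·ln 656 + (1−α)·ln 18, i.e. α·-0.4200527 = (1−α)·-0.2876821.
Thus α·(-0.7077348) = -0.2876821, so α = -0.2876821/-0.7077348 ≈ 0.4065.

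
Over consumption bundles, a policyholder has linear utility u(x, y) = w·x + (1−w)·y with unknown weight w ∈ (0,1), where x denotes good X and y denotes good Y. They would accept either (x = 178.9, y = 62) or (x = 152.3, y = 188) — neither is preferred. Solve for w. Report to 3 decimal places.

u(178.9,62) = u(152.3,188) means w·178.9 + (1−w)·62 = w·152.3 + (1−w)·188.
Rearranging, 26.6·w − 126·(1−w) = 0.
Hence w = 126/(26.6+126) = 126/152.6 = 0.826.

w = 0.826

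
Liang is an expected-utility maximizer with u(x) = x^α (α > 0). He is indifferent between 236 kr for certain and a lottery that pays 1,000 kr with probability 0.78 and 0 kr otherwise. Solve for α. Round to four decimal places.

α ≈ 0.1721

EU(lottery) = 0.78·1000^α + 0.22·0 = 0.78·1000^α.
Indifference: 236^α = 0.78·1000^α, so (236/1000)^α = 0.78.
α = ln(0.78) / ln(236/1000) = -0.2484614/-1.4439235 ≈ 0.1721.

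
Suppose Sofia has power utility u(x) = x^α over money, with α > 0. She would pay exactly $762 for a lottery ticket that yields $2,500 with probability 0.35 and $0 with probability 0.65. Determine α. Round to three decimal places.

Since u(0) = 0, the lottery's EU is 0.35·2500^α.
Equating: 762^α = 0.35·2500^α, i.e. 0.3048^α = 0.35.
Take logs: α = ln 0.35 / ln(762/2500) ≈ 0.88361.

α ≈ 0.884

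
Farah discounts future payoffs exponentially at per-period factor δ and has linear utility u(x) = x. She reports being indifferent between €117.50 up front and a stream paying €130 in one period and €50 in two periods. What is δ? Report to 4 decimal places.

The stream is worth 130δ + 50δ² today, so 130δ + 50δ² = 117.50.
That is, 50δ² + 130δ − 117.50 = 0, a quadratic in δ.
δ = (−130 + √(130² + 4·50·117.50)) / (2·50) = (−130 + √40400.00) / 100 ≈ 0.7100.

δ ≈ 0.7100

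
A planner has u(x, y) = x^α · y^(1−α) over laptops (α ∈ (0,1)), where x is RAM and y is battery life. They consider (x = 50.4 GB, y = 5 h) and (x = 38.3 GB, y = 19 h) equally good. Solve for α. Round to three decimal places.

The Cobb–Douglas utilities coincide, so 50.4^α·5^(1−α) = 38.3^α·19^(1−α).
Taking logs: α·ln 50.4 + (1−α)·ln 5 = α·ln 38.3 + (1−α)·ln 19, i.e. α·0.274541 = (1−α)·1.335001.
Thus α·(1.609542) = 1.335001, so α = 1.335001/1.609542 ≈ 0.829.

α ≈ 0.829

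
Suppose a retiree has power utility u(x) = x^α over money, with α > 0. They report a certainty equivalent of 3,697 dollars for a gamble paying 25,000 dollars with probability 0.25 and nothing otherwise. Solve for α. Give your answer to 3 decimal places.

α ≈ 0.725

Since u(0) = 0, the lottery's EU is 0.25·25000^α.
Setting u(3697) equal to that: 3697^α = 0.25·25000^α ⇒ (3697/25000)^α = 0.25.
Take logs: α = ln 0.25 / ln(3697/25000) ≈ 0.72529.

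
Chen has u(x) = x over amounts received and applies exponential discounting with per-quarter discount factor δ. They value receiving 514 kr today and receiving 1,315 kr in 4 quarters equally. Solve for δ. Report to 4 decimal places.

δ ≈ 0.7907

The payoff in 4 quarters is discounted by δ^4, so u(514) = δ^4·u(1315) and δ^4 = u(514)/u(1315).
With u(x) = x: δ^4 = 514/1315 = 0.39087.
Hence δ = (0.39087)^(1/4) = 0.790696.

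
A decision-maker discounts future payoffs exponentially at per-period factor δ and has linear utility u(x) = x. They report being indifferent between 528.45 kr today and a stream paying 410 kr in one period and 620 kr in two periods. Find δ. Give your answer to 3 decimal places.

δ ≈ 0.650

Equating present values: 528.45 = 410δ + 620δ².
So 620δ² + 410δ − 528.45 = 0.
By the quadratic formula (taking the positive root), δ = (−410 + √1478656.00) / 1240 ≈ 0.650.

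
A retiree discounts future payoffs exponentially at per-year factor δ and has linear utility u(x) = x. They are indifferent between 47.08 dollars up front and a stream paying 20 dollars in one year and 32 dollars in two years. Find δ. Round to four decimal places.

The stream is worth 20δ + 32δ² today, so 20δ + 32δ² = 47.08.
Rearranged: 32δ² + 20δ − 47.08 = 0.
The positive root is δ = [−20 + √(20² + 4·32·47.08)] / (2·32) = (−20 + 80.164)/64 ≈ 0.9401.

δ ≈ 0.9401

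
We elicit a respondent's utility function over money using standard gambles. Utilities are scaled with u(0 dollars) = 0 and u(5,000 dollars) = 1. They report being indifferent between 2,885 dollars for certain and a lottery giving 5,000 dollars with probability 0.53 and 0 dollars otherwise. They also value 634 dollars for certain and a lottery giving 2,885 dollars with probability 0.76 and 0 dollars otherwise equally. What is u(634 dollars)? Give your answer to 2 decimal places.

0.40

The first gamble pins u(2,885 dollars): it must equal 0.53·1 + 0.47·0 = 0.53.
Chaining: u(634 dollars) = 0.76·0.53 + 0.24·0.00 = 0.4028.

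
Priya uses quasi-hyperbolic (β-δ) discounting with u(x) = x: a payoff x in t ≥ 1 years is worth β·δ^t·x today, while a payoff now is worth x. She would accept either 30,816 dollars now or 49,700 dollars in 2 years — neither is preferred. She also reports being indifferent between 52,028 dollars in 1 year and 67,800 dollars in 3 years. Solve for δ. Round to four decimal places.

δ ≈ 0.8760

Both payoffs in the second observation are in the future, so β drops out: δ^1·52028 = δ^3·67800 ⇒ δ^2 = 52028/67800 = 0.76737, so δ = 0.87600.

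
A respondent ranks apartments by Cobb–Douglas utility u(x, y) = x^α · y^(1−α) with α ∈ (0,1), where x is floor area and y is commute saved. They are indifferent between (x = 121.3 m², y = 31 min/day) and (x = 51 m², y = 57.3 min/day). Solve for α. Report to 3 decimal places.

Set the two utilities equal: 121.3^α·31^(1−α) = 51^α·57.3^(1−α).
Taking logs: α·ln 121.3 + (1−α)·ln 31 = α·ln 51 + (1−α)·ln 57.3, i.e. α·0.866441 = (1−α)·0.614313.
So α/(1−α) = (0.614313)/(0.866441) = 0.709007, and α = 0.709007/1.709007 ≈ 0.415.

α ≈ 0.415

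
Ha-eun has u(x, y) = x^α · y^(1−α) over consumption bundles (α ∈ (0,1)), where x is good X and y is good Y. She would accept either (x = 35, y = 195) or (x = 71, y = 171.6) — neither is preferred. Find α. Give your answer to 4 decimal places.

Indifference: 35^α · 195^(1−α) = 71^α · 171.6^(1−α).
(35/71)^α = (171.6/195)^(1−α); take logs: α·ln(35/71) = (1−α)·ln(171.6/195), i.e. α·-0.7073318 = (1−α)·-0.1278334.
Thus α·(-0.8351652) = -0.1278334, so α = -0.1278334/-0.8351652 ≈ 0.1531.

α ≈ 0.1531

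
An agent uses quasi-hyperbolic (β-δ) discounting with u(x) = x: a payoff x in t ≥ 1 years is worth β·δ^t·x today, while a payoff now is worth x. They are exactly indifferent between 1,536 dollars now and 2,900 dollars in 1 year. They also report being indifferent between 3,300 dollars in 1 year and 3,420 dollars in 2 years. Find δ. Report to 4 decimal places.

δ ≈ 0.9649

The second indifference involves only future payoffs, so β cancels: β·δ^1·3300 = β·δ^2·3420, giving δ = 3300/3420 = 0.96491.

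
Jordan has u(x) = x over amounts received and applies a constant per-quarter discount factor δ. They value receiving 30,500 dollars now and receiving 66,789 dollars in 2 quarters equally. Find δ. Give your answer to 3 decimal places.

Indifference means u(30500) = δ^2 · u(66789), so δ^2 = u(30500)/u(66789).
With u(x) = x: δ^2 = 30500/66789 = 0.45666.
Taking the square root: δ = 0.45666^(1/2) ≈ 0.676.

δ ≈ 0.676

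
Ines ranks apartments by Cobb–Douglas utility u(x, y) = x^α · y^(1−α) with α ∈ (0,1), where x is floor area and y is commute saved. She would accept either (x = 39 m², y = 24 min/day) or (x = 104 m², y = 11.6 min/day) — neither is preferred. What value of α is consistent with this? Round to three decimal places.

Indifference: 39^α · 24^(1−α) = 104^α · 11.6^(1−α).
Rearrange to (39/104)^α = (11.6/24)^(1−α) and take logs: α·-0.980829 = (1−α)·-0.727049.
With A = -0.980829 and B = -0.727049: α·A = (1−α)·B, so α = B/(A+B) = -0.727049/-1.707878 ≈ 0.426.

α ≈ 0.426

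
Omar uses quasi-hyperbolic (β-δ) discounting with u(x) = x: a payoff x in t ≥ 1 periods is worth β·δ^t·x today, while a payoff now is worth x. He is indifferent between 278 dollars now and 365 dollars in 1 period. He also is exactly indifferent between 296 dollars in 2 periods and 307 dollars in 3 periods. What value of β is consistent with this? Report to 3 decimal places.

The second indifference involves only future payoffs, so β cancels: β·δ^2·296 = β·δ^3·307, giving δ = 296/307 = 0.96417.
The first indifference: 278 = β·δ·365, so β = 278/(δ·365) = 278/(0.96417·365) ≈ 0.790.

β ≈ 0.790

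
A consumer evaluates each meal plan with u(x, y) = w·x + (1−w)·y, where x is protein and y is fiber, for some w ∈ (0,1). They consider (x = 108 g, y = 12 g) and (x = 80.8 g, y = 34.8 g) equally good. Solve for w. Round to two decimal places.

Equating utilities: w·108 + (1−w)·12 = w·80.8 + (1−w)·34.8.
w·(108−80.8) = (1−w)·(34.8−12), i.e. w·27.2 = (1−w)·22.8.
So w/(1−w) = 22.8/27.2 = 0.8382, giving w = 22.8/(27.2+22.8) = 0.46.

w = 0.46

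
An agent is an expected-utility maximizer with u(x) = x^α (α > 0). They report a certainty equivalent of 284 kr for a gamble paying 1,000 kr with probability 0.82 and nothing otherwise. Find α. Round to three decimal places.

EU(lottery) = 0.82·1000^α + 0.18·0 = 0.82·1000^α.
Equating: 284^α = 0.82·1000^α, i.e. 0.2840^α = 0.82.
α = ln(0.82) / ln(284/1000) = -0.198451/-1.258781 ≈ 0.158.

α ≈ 0.158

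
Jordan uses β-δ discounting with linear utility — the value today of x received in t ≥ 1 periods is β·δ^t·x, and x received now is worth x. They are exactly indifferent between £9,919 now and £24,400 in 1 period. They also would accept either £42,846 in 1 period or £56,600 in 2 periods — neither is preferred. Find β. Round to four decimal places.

Both payoffs in the second observation are in the future, so β drops out: δ^1·42846 = δ^2·56600 ⇒ δ = 42846/56600 = 0.75700.
The first indifference: 9919 = β·δ·24400, so β = 9919/(δ·24400) = 9919/(0.75700·24400) ≈ 0.5370.

β ≈ 0.5370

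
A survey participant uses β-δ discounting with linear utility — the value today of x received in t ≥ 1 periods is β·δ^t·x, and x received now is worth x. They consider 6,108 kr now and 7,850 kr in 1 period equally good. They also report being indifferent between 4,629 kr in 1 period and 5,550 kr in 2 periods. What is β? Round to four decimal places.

β ≈ 0.9329

From the later pair, β·δ^1·4629 = β·δ^2·5550; dividing through, δ = 4629/5550 = 0.83405.
Now use the now-vs-future pair: 6108 = β·δ·7850 gives β = 6108/(0.83405·7850) ≈ 0.9329.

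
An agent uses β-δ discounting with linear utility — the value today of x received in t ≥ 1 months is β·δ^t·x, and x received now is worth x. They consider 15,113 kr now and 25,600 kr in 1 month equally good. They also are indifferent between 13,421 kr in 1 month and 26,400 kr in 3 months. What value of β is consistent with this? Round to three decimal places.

β ≈ 0.828

The second indifference involves only future payoffs, so β cancels: β·δ^1·13421 = β·δ^3·26400, giving δ^2 = 13421/26400 = 0.50837, so δ = 0.71300.
The first indifference: 15113 = β·δ·25600, so β = 15113/(δ·25600) = 15113/(0.71300·25600) ≈ 0.828.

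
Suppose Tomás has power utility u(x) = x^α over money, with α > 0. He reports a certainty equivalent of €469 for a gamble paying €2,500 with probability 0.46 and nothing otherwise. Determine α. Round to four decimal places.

Since u(0) = 0, the lottery's EU is 0.46·2500^α.
Indifference: 469^α = 0.46·2500^α, so (469/2500)^α = 0.46.
Taking logs: α·ln(469/2500) = ln(0.46), so α = -0.7765288 / -1.6734432 ≈ 0.4640.

α ≈ 0.4640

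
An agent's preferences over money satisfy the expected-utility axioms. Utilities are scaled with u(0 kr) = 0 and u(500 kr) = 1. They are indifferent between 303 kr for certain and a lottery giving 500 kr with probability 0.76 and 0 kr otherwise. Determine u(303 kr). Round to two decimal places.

0.76

u(303 kr) equals the lottery's expected utility: 0.76·1 + 0.24·0 = 0.76.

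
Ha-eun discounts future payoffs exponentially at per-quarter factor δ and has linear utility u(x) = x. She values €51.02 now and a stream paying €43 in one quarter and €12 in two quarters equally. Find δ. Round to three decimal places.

Equating present values: 51.02 = 43δ + 12δ².
Rearranged: 12δ² + 43δ − 51.02 = 0.
δ = (−43 + √(43² + 4·12·51.02)) / (2·12) = (−43 + √4297.96) / 24 ≈ 0.940.

δ ≈ 0.940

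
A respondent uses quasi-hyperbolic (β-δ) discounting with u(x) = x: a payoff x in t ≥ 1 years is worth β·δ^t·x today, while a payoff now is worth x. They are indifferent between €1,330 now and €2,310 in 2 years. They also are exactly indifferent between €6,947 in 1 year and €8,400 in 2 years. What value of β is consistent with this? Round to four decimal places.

Both payoffs in the second observation are in the future, so β drops out: δ^1·6947 = δ^2·8400 ⇒ δ = 6947/8400 = 0.82702.
Substituting δ into 1330 = β·δ^2·2310: β = 1330/(1579.967) ≈ 0.8418.

β ≈ 0.8418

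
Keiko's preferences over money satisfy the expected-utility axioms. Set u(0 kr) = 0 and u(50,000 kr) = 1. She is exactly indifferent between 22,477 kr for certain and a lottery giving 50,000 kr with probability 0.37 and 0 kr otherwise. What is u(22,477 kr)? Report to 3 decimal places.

The indifference gives u(22,477 kr) = 0.37·u(50,000 kr) + 0.63·u(0 kr) = 0.37·1 + 0.63·0 = 0.37.

0.370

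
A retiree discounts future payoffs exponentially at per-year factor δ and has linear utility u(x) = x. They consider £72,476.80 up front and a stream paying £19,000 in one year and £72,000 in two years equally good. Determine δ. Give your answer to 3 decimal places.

δ ≈ 0.880

Equating present values: 72476.80 = 19000δ + 72000δ².
Rearranged: 72000δ² + 19000δ − 72476.80 = 0.
δ = (−19000 + √(19000² + 4·72000·72476.80)) / (2·72000) = (−19000 + √21234318400.00) / 144000 ≈ 0.880.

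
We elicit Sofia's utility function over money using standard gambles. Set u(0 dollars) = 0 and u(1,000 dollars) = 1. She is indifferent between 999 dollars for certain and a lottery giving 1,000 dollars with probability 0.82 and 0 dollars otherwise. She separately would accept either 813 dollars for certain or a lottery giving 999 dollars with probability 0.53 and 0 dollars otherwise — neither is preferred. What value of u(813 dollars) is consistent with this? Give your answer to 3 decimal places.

0.435

From the first indifference, u(999 dollars) = 0.82·u(1,000 dollars) + 0.18·u(0 dollars) = 0.82·1 + 0.18·0 = 0.82.
The second indifference gives u(813 dollars) = 0.53·u(999 dollars) + 0.47·u(0 dollars) = 0.53·0.82 + 0.47·0.00 = 0.4346.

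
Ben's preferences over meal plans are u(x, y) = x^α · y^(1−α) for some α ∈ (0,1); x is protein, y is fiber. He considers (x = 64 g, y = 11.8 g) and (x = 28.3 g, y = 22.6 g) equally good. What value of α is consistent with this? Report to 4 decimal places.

α ≈ 0.4433

Set the two utilities equal: 64^α·11.8^(1−α) = 28.3^α·22.6^(1−α).
(64/28.3)^α = (22.6/11.8)^(1−α); take logs: α·ln(64/28.3) = (1−α)·ln(22.6/11.8), i.e. α·0.8160213 = (1−α)·0.6498504.
With A = 0.8160213 and B = 0.6498504: α·A = (1−α)·B, so α = B/(A+B) = 0.6498504/1.4658717 ≈ 0.4433.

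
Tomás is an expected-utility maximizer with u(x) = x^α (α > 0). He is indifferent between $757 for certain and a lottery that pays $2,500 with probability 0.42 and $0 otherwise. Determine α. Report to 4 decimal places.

α ≈ 0.7261

EU(lottery) = 0.42·2500^α + 0.58·0 = 0.42·2500^α.
Setting u(757) equal to that: 757^α = 0.42·2500^α ⇒ (757/2500)^α = 0.42.
Taking logs: α·ln(757/2500) = ln(0.42), so α = -0.8675006 / -1.1946828 ≈ 0.7261.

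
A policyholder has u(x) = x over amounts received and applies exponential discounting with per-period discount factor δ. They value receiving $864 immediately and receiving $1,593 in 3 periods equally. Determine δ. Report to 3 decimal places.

δ ≈ 0.816

Indifference means u(864) = δ^3 · u(1593), so δ^3 = u(864)/u(1593).
With u(x) = x: δ^3 = 864/1593 = 0.54237.
So δ = 0.54237^(1/3) ≈ 0.816.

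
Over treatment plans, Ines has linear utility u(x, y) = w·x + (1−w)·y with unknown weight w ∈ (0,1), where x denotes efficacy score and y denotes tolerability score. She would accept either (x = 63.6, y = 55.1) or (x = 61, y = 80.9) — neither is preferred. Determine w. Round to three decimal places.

Indifference: w·63.6 + (1−w)·55.1 = w·61 + (1−w)·80.9.
Rearranging, 2.6·w − 25.8·(1−w) = 0.
Hence w = 25.8/(2.6+25.8) = 25.8/28.4 = 0.908.

w = 0.908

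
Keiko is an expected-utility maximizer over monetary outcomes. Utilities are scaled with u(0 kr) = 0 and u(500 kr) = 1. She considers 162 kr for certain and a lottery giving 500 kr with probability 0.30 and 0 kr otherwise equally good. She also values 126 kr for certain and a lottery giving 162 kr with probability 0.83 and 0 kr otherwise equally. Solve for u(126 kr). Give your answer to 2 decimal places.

From the first indifference, u(162 kr) = 0.30·u(500 kr) + 0.70·u(0 kr) = 0.30·1 + 0.70·0 = 0.30.
The second indifference gives u(126 kr) = 0.83·u(162 kr) + 0.17·u(0 kr) = 0.83·0.30 + 0.17·0.00 = 0.2490.

0.25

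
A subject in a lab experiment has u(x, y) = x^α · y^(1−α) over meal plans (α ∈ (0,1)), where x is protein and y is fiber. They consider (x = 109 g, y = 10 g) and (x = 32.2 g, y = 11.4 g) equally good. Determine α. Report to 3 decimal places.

Indifference: 109^α · 10^(1−α) = 32.2^α · 11.4^(1−α).
Rearrange to (109/32.2)^α = (11.4/10)^(1−α) and take logs: α·1.219381 = (1−α)·0.131028.
So α/(1−α) = (0.131028)/(1.219381) = 0.107455, and α = 0.107455/1.107455 ≈ 0.097.

α ≈ 0.097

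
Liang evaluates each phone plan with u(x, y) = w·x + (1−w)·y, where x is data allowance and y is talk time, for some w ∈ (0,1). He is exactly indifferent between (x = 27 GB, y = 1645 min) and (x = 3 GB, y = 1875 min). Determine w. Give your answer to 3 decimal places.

w = 0.906

Equating utilities: w·27 + (1−w)·1645 = w·3 + (1−w)·1875.
w·(27−3) = (1−w)·(1875−1645), i.e. w·24 = (1−w)·230.
So w/(1−w) = 230/24 = 9.5833, giving w = 230/(24+230) = 0.906.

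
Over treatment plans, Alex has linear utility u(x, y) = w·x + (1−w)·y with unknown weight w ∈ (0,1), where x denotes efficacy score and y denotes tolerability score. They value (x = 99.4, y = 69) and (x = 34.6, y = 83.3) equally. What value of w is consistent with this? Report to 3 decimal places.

u(99.4,69) = u(34.6,83.3) means w·99.4 + (1−w)·69 = w·34.6 + (1−w)·83.3.
Rearranging, 64.8·w − 14.3·(1−w) = 0.
Hence w = 14.3/(64.8+14.3) = 14.3/79.1 = 0.181.

w = 0.181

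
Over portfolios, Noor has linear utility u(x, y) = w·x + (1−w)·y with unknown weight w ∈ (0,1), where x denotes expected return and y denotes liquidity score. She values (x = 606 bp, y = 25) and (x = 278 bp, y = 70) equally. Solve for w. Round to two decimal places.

u(606,25) = u(278,70) means w·606 + (1−w)·25 = w·278 + (1−w)·70.
Rearranging, 328·w − 45·(1−w) = 0.
Hence w = 45/(328+45) = 45/373 = 0.12.

w = 0.12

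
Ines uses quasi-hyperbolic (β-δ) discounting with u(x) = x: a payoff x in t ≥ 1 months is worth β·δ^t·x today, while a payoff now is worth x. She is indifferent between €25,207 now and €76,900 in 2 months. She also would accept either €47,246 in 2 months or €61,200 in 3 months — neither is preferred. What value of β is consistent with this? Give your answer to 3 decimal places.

β ≈ 0.550

From the later pair, β·δ^2·47246 = β·δ^3·61200; dividing through, δ = 47246/61200 = 0.77199.
Substituting δ into 25207 = β·δ^2·76900: β = 25207/(45830.394) ≈ 0.550.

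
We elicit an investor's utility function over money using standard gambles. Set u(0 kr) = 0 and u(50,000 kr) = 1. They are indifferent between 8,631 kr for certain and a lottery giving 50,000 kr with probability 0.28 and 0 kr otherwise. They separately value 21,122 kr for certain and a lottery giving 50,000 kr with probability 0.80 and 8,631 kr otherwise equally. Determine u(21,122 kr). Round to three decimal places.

0.856

The first gamble pins u(8,631 kr): it must equal 0.28·1 + 0.72·0 = 0.28.
The second indifference gives u(21,122 kr) = 0.80·u(50,000 kr) + 0.20·u(8,631 kr) = 0.80·1.00 + 0.20·0.28 = 0.8560.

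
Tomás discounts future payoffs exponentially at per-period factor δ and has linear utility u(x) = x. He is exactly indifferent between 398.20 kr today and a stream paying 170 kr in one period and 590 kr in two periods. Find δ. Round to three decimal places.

Present value of the stream is 170·δ + 590·δ². Indifference gives 170δ + 590δ² = 398.20.
That is, 590δ² + 170δ − 398.20 = 0, a quadratic in δ.
δ = (−170 + √(170² + 4·590·398.20)) / (2·590) = (−170 + √968652.00) / 1180 ≈ 0.690.

δ ≈ 0.690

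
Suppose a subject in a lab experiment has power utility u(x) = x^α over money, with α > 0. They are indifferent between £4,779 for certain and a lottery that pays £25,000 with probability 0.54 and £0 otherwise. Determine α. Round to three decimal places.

Since u(0) = 0, the lottery's EU is 0.54·25000^α.
Setting u(4779) equal to that: 4779^α = 0.54·25000^α ⇒ (4779/25000)^α = 0.54.
Taking logs: α·ln(4779/25000) = ln(0.54), so α = -0.616186 / -1.654645 ≈ 0.372.

α ≈ 0.372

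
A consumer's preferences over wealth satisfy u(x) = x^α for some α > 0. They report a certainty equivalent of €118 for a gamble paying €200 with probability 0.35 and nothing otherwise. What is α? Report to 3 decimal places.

α ≈ 1.990

EU(lottery) = 0.35·200^α + 0.65·0 = 0.35·200^α.
Setting u(118) equal to that: 118^α = 0.35·200^α ⇒ (118/200)^α = 0.35.
Taking logs: α·ln(118/200) = ln(0.35), so α = -1.049822 / -0.527633 ≈ 1.990.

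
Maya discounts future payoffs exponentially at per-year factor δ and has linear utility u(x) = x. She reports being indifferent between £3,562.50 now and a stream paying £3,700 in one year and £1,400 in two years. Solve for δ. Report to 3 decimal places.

δ ≈ 0.750

Equating present values: 3562.50 = 3700δ + 1400δ².
That is, 1400δ² + 3700δ − 3562.50 = 0, a quadratic in δ.
δ = (−3700 + √(3700² + 4·1400·3562.50)) / (2·1400) = (−3700 + √33640000.00) / 2800 ≈ 0.750.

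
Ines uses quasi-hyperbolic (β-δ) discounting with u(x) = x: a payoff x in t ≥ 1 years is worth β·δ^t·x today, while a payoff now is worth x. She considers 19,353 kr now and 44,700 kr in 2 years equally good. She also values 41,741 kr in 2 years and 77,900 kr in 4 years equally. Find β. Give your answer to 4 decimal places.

β ≈ 0.8080

From the later pair, β·δ^2·41741 = β·δ^4·77900; dividing through, δ^2 = 41741/77900 = 0.53583, so δ = 0.73200.
Now use the now-vs-future pair: 19353 = β·δ^2·44700 gives β = 19353/(0.53583·44700) ≈ 0.8080.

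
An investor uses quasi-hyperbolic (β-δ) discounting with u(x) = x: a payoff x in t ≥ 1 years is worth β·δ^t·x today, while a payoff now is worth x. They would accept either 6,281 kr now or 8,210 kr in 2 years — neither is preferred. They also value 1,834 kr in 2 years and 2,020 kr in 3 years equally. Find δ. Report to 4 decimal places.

δ ≈ 0.9079

Both payoffs in the second observation are in the future, so β drops out: δ^2·1834 = δ^3·2020 ⇒ δ = 1834/2020 = 0.90792.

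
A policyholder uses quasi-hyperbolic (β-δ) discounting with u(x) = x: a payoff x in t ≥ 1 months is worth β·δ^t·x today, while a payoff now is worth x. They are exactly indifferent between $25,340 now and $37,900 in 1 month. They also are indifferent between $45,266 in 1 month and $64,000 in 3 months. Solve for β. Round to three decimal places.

From the later pair, β·δ^1·45266 = β·δ^3·64000; dividing through, δ^2 = 45266/64000 = 0.70728, so δ = 0.84100.
Now use the now-vs-future pair: 25340 = β·δ·37900 gives β = 25340/(0.84100·37900) ≈ 0.795.

β ≈ 0.795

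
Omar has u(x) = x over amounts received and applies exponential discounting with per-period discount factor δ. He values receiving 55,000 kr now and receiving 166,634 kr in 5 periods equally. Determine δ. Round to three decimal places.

The payoff in 5 periods is discounted by δ^5, so u(55000) = δ^5·u(166634) and δ^5 = u(55000)/u(166634).
With u(x) = x: δ^5 = 55000/166634 = 0.33006.
Taking the 5th root: δ = 0.33006^(1/5) ≈ 0.801.

δ ≈ 0.801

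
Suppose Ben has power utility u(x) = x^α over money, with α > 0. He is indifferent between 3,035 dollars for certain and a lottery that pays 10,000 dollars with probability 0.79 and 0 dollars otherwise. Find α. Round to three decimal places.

Since u(0) = 0, the lottery's EU is 0.79·10000^α.
Setting u(3035) equal to that: 3035^α = 0.79·10000^α ⇒ (3035/10000)^α = 0.79.
Taking logs: α·ln(3035/10000) = ln(0.79), so α = -0.235722 / -1.192374 ≈ 0.198.

α ≈ 0.198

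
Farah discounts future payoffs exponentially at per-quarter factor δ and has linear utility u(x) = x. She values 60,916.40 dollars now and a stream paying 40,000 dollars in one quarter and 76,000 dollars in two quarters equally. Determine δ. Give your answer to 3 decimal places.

δ ≈ 0.670

Present value of the stream is 40000·δ + 76000·δ². Indifference gives 40000δ + 76000δ² = 60916.40.
Rearranged: 76000δ² + 40000δ − 60916.40 = 0.
By the quadratic formula (taking the positive root), δ = (−40000 + √20118585600.00) / 152000 ≈ 0.670.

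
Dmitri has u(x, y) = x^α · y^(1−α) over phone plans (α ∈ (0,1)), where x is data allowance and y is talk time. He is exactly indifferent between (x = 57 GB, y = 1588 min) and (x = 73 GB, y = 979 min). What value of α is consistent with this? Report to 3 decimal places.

Set the two utilities equal: 57^α·1588^(1−α) = 73^α·979^(1−α).
Rearrange to (57/73)^α = (979/1588)^(1−α) and take logs: α·-0.247408 = (1−α)·-0.483699.
So α/(1−α) = (-0.483699)/(-0.247408) = 1.955066, and α = 1.955066/2.955066 ≈ 0.662.

α ≈ 0.662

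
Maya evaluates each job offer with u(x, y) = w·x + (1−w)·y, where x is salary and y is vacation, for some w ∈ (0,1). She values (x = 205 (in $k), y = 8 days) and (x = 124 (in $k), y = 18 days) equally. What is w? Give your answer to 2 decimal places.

w = 0.11

u(205,8) = u(124,18) means w·205 + (1−w)·8 = w·124 + (1−w)·18.
Rearranging, 81·w − 10·(1−w) = 0.
So w/(1−w) = 10/81 = 0.1235, giving w = 10/(81+10) = 0.11.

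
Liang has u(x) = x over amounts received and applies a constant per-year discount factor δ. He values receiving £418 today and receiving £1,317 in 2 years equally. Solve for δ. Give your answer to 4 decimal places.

Indifference means u(418) = δ^2 · u(1317), so δ^2 = u(418)/u(1317).
With u(x) = x: δ^2 = 418/1317 = 0.31739.
So δ = 0.31739^(1/2) ≈ 0.5634.

δ ≈ 0.5634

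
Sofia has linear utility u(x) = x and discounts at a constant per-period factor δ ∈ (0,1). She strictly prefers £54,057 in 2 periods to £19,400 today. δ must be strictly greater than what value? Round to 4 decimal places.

δ > 0.5991

Under u(x) = x this choice says 19400 < δ^2·54057.
Hence δ^2 > 19400/54057 = 0.35888, and x ↦ x^(1/2) is increasing on (0,∞).
δ > 0.35888^(1/2) = 0.5991.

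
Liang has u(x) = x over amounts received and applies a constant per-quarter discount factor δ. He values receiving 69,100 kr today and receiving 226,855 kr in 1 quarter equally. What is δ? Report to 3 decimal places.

δ ≈ 0.305

Equating discounted utilities: u(69100) = δ·u(226855) ⇒ δ = u(69100)/u(226855).
With u(x) = x: δ = 69100/226855 = 0.30460.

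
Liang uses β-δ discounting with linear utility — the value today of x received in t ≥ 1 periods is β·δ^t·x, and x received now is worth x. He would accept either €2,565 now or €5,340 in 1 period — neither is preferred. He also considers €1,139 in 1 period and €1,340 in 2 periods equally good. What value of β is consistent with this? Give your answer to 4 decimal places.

From the later pair, β·δ^1·1139 = β·δ^2·1340; dividing through, δ = 1139/1340 = 0.85000.
The first indifference: 2565 = β·δ·5340, so β = 2565/(δ·5340) = 2565/(0.85000·5340) ≈ 0.5651.

β ≈ 0.5651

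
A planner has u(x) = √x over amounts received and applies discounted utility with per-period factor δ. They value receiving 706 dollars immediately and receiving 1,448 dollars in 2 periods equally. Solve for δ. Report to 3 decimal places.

Equating discounted utilities: u(706) = δ^2·u(1448) ⇒ δ^2 = u(706)/u(1448).
Since u(x) = √x, δ^2 = √(706/1448) = 0.69826.
Taking the square root: δ = 0.69826^(1/2) ≈ 0.836.

δ ≈ 0.836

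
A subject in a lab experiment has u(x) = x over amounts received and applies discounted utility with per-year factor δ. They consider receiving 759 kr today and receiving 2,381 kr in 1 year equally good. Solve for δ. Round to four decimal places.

δ ≈ 0.3188

Equating discounted utilities: u(759) = δ·u(2381) ⇒ δ = u(759)/u(2381).
With u(x) = x: δ = 759/2381 = 0.31877.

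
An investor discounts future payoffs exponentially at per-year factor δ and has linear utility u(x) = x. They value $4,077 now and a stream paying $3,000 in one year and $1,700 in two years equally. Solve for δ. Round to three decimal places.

δ ≈ 0.900

Equating present values: 4077 = 3000δ + 1700δ².
That is, 1700δ² + 3000δ − 4077 = 0, a quadratic in δ.
By the quadratic formula (taking the positive root), δ = (−3000 + √36723600.00) / 3400 ≈ 0.900.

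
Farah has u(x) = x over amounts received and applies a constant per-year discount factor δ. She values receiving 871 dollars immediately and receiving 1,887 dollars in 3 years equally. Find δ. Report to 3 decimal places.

δ ≈ 0.773

Equating discounted utilities: u(871) = δ^3·u(1887) ⇒ δ^3 = u(871)/u(1887).
With u(x) = x: δ^3 = 871/1887 = 0.46158.
Taking the cube root: δ = 0.46158^(1/3) ≈ 0.773.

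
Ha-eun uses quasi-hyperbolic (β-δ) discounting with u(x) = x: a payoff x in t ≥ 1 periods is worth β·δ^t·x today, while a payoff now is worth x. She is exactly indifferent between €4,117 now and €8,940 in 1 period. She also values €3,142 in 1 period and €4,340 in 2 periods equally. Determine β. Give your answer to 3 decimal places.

β ≈ 0.636

The second indifference involves only future payoffs, so β cancels: β·δ^1·3142 = β·δ^2·4340, giving δ = 3142/4340 = 0.72396.
Substituting δ into 4117 = β·δ·8940: β = 4117/(6472.230) ≈ 0.636.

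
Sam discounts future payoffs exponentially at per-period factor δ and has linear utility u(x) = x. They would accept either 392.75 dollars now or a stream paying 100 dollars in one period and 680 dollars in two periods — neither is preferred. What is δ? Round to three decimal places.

Equating present values: 392.75 = 100δ + 680δ².
Rearranged: 680δ² + 100δ − 392.75 = 0.
δ = (−100 + √(100² + 4·680·392.75)) / (2·680) = (−100 + √1078280.00) / 1360 ≈ 0.690.

δ ≈ 0.690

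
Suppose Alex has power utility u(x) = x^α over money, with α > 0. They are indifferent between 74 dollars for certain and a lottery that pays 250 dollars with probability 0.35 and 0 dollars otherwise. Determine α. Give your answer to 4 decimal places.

Since u(0) = 0, the lottery's EU is 0.35·250^α.
Indifference: 74^α = 0.35·250^α, so (74/250)^α = 0.35.
α = ln(0.35) / ln(74/250) = -1.0498221/-1.2173958 ≈ 0.8624.

α ≈ 0.8624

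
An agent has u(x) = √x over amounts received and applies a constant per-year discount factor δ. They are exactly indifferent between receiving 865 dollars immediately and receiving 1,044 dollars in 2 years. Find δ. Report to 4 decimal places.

δ ≈ 0.9541

The payoff in 2 years is discounted by δ^2, so u(865) = δ^2·u(1044) and δ^2 = u(865)/u(1044).
With u(x) = √x: δ^2 = √865/√1044 = √(865/1044) = 0.91024.
Hence δ = (0.91024)^(1/2) = 0.954067.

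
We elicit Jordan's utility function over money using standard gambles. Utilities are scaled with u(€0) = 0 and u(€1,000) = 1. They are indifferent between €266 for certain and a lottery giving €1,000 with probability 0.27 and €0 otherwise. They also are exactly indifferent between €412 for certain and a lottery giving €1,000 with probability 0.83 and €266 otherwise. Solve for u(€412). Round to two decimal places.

0.88

The first gamble pins u(€266): it must equal 0.27·1 + 0.73·0 = 0.27.
Chaining: u(€412) = 0.83·1.00 + 0.17·0.27 = 0.8759.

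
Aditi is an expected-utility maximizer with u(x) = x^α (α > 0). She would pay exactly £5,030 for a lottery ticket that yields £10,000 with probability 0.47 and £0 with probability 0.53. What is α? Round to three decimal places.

EU(lottery) = 0.47·10000^α + 0.53·0 = 0.47·10000^α.
Setting u(5030) equal to that: 5030^α = 0.47·10000^α ⇒ (5030/10000)^α = 0.47.
Take logs: α = ln 0.47 / ln(5030/10000) ≈ 1.09875.

α ≈ 1.099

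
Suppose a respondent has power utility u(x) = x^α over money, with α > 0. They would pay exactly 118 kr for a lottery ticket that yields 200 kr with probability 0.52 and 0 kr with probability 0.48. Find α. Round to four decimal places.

The lottery's expected utility is 0.52·u(200) + 0.48·u(0) = 0.52·200^α (since u(0) = 0 for α > 0).
Setting u(118) equal to that: 118^α = 0.52·200^α ⇒ (118/200)^α = 0.52.
Taking logs: α·ln(118/200) = ln(0.52), so α = -0.6539265 / -0.5276327 ≈ 1.2394.

α ≈ 1.2394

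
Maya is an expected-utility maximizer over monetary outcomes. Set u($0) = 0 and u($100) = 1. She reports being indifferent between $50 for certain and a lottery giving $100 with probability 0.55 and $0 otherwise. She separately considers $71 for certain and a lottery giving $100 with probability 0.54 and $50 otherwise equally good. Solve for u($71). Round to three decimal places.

From the first indifference, u($50) = 0.55·u($100) + 0.45·u($0) = 0.55·1 + 0.45·0 = 0.55.
Then u($71) = 0.54·u($100) + 0.46·u($50) = 0.54·1.00 + 0.46·0.55 = 0.7930.

0.793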